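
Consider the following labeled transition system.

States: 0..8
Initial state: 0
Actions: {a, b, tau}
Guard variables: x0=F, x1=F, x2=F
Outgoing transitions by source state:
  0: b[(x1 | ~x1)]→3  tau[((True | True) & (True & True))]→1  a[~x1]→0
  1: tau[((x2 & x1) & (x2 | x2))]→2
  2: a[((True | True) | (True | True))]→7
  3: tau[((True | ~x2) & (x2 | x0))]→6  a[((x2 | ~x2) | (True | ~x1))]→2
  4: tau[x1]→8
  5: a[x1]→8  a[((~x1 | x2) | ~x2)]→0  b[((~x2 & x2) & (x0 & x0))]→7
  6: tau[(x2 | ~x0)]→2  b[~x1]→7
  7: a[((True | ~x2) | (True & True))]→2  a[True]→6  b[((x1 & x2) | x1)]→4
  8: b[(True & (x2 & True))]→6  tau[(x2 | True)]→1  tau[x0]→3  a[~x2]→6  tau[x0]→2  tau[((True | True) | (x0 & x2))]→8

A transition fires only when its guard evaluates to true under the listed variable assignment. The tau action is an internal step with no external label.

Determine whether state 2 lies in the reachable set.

After dropping false guards: 13 live edges.
L0 = {0}
L1 = {1,3}  total {0,1,3}
L2 = {2}  total {0,1,2,3}
L3 = {7}  total {0,1,2,3,7}
L4 = {6}  total {0,1,2,3,6,7}
Reach set: {0,1,2,3,6,7}
trace reaching 2: b·a

Answer: REACHABLE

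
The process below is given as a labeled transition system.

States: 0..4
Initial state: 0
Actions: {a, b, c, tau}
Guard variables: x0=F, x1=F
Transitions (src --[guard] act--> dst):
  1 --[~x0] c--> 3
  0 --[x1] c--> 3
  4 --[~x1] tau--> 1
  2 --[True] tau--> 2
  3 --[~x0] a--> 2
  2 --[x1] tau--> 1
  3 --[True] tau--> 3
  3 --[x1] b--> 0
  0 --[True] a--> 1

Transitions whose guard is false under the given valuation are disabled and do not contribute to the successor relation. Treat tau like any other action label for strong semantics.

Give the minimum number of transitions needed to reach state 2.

Layered search for 2:
  Layer 0: {0}
  Layer 1: {1}
  Layer 2: {3}
  Layer 3: {2}
first hit 2 at d=3 via a·c·a

Answer: 3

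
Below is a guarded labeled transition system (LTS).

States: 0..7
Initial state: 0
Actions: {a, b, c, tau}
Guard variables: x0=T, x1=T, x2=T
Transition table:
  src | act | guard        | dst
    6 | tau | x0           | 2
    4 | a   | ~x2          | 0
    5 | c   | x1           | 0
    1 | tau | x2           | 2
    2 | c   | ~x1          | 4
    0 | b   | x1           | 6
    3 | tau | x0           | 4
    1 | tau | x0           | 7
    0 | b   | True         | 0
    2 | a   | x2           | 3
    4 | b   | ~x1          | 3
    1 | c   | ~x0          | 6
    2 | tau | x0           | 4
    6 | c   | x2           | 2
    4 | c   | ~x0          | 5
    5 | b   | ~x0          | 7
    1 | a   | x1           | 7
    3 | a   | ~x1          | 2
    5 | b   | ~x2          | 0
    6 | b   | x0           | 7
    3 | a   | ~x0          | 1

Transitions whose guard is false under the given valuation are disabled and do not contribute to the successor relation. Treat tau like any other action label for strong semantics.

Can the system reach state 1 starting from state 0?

Answer: UNREACHABLE

Working:
12 transition(s) survive guard evaluation.
L0 = {0}
L1 = {6}  cumulative {0,6}
L2 = {2,7}  cumulative {0,2,6,7}
L3 = {3,4}  cumulative {0,2,3,4,6,7}
Reach set: {0,2,3,4,6,7}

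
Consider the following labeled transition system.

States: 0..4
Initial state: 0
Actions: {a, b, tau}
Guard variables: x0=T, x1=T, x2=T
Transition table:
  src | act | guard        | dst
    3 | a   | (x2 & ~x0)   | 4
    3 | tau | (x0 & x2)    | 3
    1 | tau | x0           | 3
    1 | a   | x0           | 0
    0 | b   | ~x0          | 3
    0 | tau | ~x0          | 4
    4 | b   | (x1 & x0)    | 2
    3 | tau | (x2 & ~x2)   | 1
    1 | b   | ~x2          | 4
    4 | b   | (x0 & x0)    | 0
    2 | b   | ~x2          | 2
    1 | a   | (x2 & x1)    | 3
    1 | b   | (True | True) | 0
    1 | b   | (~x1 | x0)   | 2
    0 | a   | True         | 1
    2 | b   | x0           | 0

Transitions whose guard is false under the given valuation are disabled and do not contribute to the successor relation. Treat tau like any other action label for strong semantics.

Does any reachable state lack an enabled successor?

Reach set: {0,1,2,3}
  0: a→1  [1 out]
  1: a→0  a→3  b→0  b→2  tau→3  [5 out]
  2: b→0  [1 out]
  3: tau→3  [1 out]

Answer: DEADLOCK-FREE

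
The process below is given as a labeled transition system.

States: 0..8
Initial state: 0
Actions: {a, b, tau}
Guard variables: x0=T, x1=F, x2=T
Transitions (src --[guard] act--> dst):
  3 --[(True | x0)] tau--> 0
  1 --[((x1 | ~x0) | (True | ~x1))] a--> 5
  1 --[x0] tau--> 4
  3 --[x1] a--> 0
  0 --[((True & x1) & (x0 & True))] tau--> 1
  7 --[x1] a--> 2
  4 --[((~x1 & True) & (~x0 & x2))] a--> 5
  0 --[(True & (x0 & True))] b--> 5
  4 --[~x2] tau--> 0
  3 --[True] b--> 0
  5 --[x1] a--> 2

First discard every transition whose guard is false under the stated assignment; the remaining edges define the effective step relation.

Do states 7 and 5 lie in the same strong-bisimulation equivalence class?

Bisimulation quotient by refinement:
  π0 = {{0,1,2,3,4,5,6,7,8}}
  π1 = {{0},{1},{2,4,5,6,7,8},{3}}
4 equivalence class(es) (converged in 2)
[7]={2,4,5,6,7,8}  [5]={2,4,5,6,7,8}

Answer: BISIMILAR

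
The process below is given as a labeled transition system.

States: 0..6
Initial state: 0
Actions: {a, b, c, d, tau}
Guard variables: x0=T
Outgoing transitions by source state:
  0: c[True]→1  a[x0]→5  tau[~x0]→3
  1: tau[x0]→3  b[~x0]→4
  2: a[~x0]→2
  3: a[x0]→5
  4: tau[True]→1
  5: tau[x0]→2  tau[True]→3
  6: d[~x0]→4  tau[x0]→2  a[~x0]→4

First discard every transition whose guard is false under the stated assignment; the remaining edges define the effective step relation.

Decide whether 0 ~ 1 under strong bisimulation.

Compute ~ classes (split until stable):
  π0 = {{0,1,2,3,4,5,6}}
  π1 = {{0},{1,4,5,6},{2},{3}}
  π2 = {{0},{1},{2},{3},{4},{5},{6}}
7 equivalence class(es) (converged in 3)
0∈{0}, 1∈{1}

Answer: NOT BISIMILAR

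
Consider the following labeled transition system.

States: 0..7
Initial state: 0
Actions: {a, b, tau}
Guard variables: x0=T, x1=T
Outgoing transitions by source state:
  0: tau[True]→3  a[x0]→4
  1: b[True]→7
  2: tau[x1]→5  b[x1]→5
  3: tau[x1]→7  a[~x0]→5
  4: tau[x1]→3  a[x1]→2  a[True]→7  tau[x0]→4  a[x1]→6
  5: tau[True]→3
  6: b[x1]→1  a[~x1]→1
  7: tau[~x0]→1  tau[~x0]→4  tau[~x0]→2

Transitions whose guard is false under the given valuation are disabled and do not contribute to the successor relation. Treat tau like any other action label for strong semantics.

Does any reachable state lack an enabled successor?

Reachable = {0,1,2,3,4,5,6,7}
  0: a→4  tau→3  [2 out]
  1: b→7  [1 out]
  2: b→5  tau→5  [2 out]
  3: tau→7  [1 out]
  4: a→2  a→6  a→7  tau→3  tau→4  [5 out]
  5: tau→3  [1 out]
  6: b→1  [1 out]
  7: ∅  [no exit]
witness 7: tau·tau

Answer: DEADLOCK at state 7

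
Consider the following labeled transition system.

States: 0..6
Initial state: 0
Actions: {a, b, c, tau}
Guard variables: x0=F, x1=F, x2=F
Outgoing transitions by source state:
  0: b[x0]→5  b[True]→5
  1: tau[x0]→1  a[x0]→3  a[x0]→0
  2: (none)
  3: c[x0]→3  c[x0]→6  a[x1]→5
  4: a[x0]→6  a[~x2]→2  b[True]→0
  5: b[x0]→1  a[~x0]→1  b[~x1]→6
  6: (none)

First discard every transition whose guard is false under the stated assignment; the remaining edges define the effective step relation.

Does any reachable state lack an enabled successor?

Answer: DEADLOCK at state 1

Working:
Reachable = {0,1,5,6}
  0: b→5  [1 exit(s)]
  1: ∅  [no exit]
  5: a→1  b→6  [2 exit(s)]
  6: ∅  [no exit]
trace reaching 1: b·a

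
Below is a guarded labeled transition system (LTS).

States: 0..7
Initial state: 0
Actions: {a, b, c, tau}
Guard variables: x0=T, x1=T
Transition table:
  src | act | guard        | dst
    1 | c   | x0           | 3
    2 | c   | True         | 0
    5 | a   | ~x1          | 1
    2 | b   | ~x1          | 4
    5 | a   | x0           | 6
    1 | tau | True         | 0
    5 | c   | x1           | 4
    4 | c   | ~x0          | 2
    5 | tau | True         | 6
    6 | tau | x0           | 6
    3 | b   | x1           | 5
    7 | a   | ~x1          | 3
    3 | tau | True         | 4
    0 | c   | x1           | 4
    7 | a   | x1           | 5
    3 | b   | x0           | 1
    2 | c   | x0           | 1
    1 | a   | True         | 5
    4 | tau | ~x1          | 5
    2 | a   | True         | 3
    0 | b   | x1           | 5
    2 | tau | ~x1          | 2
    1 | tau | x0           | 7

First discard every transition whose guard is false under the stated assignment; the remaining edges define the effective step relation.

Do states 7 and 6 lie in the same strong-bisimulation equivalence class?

Answer: NOT BISIMILAR

Analysis:
Bisimulation quotient by refinement:
  π0 = {{0,1,2,3,4,5,6,7}}
  π1 = {{0},{1,5},{2},{3},{4},{6},{7}}
  π2 = {{0},{1},{2},{3},{4},{5},{6},{7}}
8 equivalence class(es) (converged in 3)
class of 7: {7}; class of 6: {6}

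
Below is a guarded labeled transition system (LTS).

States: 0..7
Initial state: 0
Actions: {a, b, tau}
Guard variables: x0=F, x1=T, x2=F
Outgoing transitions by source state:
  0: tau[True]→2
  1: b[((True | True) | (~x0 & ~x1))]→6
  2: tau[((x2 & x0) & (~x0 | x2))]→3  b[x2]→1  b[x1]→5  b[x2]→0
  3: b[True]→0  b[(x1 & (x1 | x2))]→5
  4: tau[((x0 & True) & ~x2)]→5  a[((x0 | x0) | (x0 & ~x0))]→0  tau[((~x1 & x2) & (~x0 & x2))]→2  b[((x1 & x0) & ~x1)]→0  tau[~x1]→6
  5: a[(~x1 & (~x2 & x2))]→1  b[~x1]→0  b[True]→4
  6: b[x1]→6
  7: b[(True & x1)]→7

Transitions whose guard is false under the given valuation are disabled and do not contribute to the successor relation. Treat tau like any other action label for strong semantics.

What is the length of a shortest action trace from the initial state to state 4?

Answer: 3

Analysis:
Layered search for 4:
  L0 = {0}
  L1 = {2}
  L2 = {5}
  L3 = {4}
first hit 4 at d=3 via tau·b·b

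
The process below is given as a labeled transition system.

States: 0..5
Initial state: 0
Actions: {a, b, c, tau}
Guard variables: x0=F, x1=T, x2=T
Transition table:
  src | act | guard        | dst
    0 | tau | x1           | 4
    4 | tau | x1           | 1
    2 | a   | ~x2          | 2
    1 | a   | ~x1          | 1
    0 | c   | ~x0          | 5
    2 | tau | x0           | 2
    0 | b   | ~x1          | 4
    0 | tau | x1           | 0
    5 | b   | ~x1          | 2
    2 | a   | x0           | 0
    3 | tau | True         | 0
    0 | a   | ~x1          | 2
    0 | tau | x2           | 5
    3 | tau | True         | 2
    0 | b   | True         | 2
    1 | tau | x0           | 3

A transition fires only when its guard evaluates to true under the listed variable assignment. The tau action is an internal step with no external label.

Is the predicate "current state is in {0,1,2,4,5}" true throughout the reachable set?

Inv-set: {0,1,2,4,5}
Reachable = {0,1,2,4,5}
  0: ✓
  1: ✓
  2: ✓
  4: ✓
  5: ✓

Answer: INVARIANT HOLDS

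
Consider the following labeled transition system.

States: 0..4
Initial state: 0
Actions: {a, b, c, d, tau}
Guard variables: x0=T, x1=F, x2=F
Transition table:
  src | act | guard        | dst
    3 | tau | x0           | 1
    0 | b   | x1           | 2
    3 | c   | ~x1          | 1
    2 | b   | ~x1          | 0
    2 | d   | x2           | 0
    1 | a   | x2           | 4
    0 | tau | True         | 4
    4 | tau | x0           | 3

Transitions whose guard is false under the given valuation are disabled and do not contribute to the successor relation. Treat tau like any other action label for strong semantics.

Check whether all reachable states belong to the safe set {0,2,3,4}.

Answer: INVARIANT VIOLATED at state 1

Trace:
Safe = {0,2,3,4}
Reachable = {0,1,3,4}
  0: ✓
  1: VIOLATES
  3: ✓
  4: ✓
witness against invariant: tau·tau·tau → 1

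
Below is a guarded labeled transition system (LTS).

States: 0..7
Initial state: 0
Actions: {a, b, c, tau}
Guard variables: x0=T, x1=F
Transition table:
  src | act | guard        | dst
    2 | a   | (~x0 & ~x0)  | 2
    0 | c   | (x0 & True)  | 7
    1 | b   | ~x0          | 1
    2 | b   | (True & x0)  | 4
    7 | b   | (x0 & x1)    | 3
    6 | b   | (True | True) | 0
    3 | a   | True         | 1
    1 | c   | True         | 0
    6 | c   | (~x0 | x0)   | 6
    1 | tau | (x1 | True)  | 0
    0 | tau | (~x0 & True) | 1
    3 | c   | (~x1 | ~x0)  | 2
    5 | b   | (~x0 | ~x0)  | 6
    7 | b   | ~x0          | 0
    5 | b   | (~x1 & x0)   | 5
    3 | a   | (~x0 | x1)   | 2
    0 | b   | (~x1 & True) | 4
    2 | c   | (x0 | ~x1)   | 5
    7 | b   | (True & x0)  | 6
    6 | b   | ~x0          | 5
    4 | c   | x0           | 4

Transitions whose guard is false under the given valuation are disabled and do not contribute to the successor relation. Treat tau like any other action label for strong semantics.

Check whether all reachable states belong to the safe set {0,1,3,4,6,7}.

Answer: INVARIANT HOLDS

Analysis:
Inv-set: {0,1,3,4,6,7}
R = {0,4,6,7}
  0: safe
  4: safe
  6: safe
  7: safe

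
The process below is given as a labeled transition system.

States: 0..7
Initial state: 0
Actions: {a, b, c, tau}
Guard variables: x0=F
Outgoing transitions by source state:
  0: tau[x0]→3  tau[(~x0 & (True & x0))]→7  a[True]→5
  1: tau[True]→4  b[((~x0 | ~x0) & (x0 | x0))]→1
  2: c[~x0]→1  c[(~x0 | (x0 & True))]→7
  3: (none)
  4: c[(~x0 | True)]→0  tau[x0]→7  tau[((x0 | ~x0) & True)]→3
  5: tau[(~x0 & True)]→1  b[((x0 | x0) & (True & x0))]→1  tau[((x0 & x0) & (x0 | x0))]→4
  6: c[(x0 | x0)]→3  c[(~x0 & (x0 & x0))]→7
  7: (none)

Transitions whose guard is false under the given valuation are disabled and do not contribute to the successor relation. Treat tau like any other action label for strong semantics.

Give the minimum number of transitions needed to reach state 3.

Answer: 4

Trace:
Breadth-first toward 3:
  Layer 0: {0}
  Layer 1: {5}
  Layer 2: {1}
  Layer 3: {4}
  Layer 4: {3}
depth(3)=4, e.g. a·tau·tau·tau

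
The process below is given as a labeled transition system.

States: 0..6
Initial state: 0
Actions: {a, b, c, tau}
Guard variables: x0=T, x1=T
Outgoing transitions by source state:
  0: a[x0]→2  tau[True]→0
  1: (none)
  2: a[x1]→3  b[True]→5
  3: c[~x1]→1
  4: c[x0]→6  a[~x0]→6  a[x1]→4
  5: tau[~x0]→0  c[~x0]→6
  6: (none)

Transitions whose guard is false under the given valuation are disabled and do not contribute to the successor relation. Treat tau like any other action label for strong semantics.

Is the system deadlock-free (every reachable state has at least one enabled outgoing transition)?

Answer: DEADLOCK at state 3

Analysis:
Reach set: {0,2,3,5}
  0: a→2  tau→0  [2 out]
  2: a→3  b→5  [2 out]
  3: ∅  [deadlock]
  5: ∅  [deadlock]
trace reaching 3: a·a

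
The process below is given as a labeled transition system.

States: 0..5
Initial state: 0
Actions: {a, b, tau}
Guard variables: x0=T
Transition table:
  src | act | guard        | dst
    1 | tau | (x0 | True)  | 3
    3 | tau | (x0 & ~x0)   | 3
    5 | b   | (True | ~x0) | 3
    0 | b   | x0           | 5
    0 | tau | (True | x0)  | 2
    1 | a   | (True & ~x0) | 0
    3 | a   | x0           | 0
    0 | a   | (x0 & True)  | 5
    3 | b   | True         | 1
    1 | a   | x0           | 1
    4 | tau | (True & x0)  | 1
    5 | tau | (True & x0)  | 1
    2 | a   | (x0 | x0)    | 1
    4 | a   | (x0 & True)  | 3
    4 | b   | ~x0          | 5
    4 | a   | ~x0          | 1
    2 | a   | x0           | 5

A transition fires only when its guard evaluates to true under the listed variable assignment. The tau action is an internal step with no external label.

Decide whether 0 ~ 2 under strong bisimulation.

Answer: NOT BISIMILAR

Trace:
Refine partition for ~:
  π0 = {{0,1,2,3,4,5}}
  π1 = {{0},{1,4},{2},{3},{5}}
  π2 = {{0},{1},{2},{3},{4},{5}}
stable after 3 split(s): 6 block(s)
0∈{0}, 2∈{2}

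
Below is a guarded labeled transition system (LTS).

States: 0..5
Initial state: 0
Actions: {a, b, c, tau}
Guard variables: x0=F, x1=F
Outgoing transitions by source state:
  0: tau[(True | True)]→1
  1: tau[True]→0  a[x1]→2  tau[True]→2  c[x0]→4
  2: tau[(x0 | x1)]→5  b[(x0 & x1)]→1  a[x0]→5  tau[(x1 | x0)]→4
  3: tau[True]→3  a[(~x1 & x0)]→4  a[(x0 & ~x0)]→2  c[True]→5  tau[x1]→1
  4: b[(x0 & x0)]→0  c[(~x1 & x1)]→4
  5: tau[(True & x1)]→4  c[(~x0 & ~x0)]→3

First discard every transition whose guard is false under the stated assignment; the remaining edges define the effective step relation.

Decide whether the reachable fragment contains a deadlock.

Answer: DEADLOCK at state 2

Analysis:
Reachable = {0,1,2}
  0: tau→1  [deg 1]
  1: tau→0  tau→2  [deg 2]
  2: ∅  [deadlock]
trace reaching 2: tau·tau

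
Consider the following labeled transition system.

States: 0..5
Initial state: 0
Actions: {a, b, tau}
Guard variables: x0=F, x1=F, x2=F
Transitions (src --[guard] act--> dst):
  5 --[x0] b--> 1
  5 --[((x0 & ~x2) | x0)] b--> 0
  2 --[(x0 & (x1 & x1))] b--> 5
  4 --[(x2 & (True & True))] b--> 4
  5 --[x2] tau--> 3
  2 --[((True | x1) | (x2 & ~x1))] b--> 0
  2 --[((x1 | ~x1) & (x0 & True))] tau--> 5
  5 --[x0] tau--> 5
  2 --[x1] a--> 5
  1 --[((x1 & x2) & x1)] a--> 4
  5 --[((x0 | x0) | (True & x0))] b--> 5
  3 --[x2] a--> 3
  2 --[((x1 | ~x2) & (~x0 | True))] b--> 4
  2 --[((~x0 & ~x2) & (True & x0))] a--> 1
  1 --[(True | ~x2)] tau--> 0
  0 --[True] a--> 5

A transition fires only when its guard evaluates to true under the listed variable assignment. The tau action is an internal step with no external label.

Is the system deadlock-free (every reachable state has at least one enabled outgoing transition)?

Reachable = {0,5}
  0: a→5  [1 out]
  5: ∅  [STUCK]
trace reaching 5: a

Answer: DEADLOCK at state 5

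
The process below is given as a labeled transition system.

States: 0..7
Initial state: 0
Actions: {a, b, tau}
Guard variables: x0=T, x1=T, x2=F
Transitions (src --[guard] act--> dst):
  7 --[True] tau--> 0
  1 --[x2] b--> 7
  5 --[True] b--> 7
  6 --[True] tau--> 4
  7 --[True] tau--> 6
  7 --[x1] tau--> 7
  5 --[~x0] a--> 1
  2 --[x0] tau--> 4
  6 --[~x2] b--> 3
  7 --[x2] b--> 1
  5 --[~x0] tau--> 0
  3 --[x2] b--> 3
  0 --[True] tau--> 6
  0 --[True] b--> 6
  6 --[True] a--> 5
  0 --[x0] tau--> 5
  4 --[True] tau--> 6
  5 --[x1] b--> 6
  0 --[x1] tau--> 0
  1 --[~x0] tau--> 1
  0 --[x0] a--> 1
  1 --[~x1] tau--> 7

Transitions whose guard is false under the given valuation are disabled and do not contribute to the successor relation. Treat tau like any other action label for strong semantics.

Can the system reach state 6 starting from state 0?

Answer: REACHABLE

Working:
After dropping false guards: 15 live edges.
L0 = {0}
L1 = {1,5,6}  total {0,1,5,6}
L2 = {3,4,7}  total {0,1,3,4,5,6,7}
Reachable = {0,1,3,4,5,6,7}
Path to 6: tau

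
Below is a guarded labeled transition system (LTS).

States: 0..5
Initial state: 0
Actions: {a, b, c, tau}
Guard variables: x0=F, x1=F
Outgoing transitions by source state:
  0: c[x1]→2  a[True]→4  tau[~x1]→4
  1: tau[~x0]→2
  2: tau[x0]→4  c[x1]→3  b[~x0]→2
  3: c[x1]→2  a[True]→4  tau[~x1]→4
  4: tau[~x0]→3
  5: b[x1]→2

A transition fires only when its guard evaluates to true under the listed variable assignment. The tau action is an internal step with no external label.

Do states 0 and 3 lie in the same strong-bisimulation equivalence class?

Answer: BISIMILAR

Analysis:
Bisimulation quotient by refinement:
  π0 = {{0,1,2,3,4,5}}
  π1 = {{0,3},{1,4},{2},{5}}
  π2 = {{0,3},{1},{2},{4},{5}}
Fixed point at round 3; 5 class(es).
0∈{0,3}, 3∈{0,3}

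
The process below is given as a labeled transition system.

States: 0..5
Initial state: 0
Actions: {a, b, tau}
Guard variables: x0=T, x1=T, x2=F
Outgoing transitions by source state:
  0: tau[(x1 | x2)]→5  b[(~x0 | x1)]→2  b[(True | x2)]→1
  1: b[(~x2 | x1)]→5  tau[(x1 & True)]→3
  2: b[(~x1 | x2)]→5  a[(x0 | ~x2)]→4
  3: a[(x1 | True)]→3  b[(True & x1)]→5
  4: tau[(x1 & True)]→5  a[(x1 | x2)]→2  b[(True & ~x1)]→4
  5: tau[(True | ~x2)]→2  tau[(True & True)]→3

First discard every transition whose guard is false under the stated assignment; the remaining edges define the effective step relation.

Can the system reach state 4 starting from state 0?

Answer: REACHABLE

Analysis:
Guard filter leaves 12 enabled edge(s).
Layer 0: {0}
Layer 1: {1,2,5}  cumulative {0,1,2,5}
Layer 2: {3,4}  cumulative {0,1,2,3,4,5}
Reachable = {0,1,2,3,4,5}
Path to 4: b·a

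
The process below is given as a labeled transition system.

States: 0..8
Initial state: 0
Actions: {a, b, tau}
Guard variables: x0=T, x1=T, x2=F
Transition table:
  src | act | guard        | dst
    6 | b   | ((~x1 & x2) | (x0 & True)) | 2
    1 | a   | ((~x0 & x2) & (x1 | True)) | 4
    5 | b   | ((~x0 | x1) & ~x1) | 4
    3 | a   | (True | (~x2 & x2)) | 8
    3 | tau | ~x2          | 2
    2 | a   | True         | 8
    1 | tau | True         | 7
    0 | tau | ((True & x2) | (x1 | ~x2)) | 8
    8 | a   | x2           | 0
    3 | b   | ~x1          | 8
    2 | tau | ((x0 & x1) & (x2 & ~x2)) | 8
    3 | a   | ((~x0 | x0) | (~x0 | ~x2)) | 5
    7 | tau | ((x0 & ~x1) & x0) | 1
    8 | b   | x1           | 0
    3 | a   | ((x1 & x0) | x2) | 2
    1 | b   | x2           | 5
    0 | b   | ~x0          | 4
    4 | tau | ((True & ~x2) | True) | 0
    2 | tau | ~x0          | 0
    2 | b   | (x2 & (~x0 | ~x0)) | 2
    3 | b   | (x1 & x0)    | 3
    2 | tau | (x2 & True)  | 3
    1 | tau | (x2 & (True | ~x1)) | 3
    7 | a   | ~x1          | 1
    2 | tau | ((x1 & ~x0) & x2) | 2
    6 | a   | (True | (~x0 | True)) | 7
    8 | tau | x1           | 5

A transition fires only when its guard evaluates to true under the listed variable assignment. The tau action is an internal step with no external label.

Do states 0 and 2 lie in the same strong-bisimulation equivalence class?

Bisimulation quotient by refinement:
  round 0: {{0,1,2,3,4,5,6,7,8}}
  round 1: {{0,1,4},{2},{3},{5,7},{6},{8}}
  round 2: {{0},{1},{2},{3},{4},{5,7},{6},{8}}
8 equivalence class(es) (converged in 3)
class of 0: {0}; class of 2: {2}

Answer: NOT BISIMILAR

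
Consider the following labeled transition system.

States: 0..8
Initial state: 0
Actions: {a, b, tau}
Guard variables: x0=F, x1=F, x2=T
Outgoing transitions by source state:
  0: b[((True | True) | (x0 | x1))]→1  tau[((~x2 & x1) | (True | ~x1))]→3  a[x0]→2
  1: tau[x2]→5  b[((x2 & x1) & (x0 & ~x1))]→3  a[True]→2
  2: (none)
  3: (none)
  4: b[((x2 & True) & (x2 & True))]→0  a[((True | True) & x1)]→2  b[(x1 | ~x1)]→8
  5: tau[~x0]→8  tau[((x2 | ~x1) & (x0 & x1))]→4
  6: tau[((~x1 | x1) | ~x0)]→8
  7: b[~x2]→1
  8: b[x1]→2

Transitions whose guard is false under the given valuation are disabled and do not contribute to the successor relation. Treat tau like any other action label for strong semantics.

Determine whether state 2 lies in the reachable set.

8 transition(s) survive guard evaluation.
depth 0: {0}
depth 1: {1,3}  cumulative {0,1,3}
depth 2: {2,5}  cumulative {0,1,2,3,5}
depth 3: {8}  cumulative {0,1,2,3,5,8}
Reach set: {0,1,2,3,5,8}
witness 2: b·a

Answer: REACHABLE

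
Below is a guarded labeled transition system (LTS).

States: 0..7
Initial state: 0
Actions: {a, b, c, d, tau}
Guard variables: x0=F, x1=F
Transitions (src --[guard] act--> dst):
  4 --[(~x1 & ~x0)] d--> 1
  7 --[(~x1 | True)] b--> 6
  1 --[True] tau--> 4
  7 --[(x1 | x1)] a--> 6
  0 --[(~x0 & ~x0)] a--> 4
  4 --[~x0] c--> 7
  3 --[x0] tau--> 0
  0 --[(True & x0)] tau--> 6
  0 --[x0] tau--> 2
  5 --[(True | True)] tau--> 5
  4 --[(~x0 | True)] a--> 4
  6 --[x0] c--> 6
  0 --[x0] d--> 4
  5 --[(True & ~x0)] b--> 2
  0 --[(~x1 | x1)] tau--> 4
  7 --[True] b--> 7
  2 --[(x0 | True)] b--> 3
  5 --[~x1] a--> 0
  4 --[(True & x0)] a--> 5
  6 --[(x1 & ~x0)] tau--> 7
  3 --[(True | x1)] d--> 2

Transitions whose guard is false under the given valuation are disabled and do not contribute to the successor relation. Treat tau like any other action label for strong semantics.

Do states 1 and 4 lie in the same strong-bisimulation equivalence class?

Answer: NOT BISIMILAR

Trace:
Refine partition for ~:
  P[0] = {{0,1,2,3,4,5,6,7}}
  P[1] = {{0},{1},{2,7},{3},{4},{5},{6}}
  P[2] = {{0},{1},{2},{3},{4},{5},{6},{7}}
Fixed point at round 3; 8 class(es).
1∈{1}, 4∈{4}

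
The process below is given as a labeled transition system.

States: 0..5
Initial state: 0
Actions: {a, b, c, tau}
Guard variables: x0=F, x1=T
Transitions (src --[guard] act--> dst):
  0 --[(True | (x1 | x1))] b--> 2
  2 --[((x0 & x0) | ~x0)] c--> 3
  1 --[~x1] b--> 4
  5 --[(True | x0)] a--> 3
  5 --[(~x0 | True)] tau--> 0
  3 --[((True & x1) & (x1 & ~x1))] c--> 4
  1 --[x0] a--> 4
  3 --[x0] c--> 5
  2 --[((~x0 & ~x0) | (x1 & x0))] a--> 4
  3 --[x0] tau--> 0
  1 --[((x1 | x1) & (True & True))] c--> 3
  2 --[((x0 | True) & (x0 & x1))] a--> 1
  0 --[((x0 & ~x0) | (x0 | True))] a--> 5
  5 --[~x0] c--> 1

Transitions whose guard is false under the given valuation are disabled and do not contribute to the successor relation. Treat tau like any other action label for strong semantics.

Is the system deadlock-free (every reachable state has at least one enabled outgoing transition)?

Reachable = {0,1,2,3,4,5}
  0: a→5  b→2  [2 exit(s)]
  1: c→3  [1 exit(s)]
  2: a→4  c→3  [2 exit(s)]
  3: ∅  [STUCK]
  4: ∅  [STUCK]
  5: a→3  c→1  tau→0  [3 exit(s)]
trace reaching 3: b·c

Answer: DEADLOCK at state 3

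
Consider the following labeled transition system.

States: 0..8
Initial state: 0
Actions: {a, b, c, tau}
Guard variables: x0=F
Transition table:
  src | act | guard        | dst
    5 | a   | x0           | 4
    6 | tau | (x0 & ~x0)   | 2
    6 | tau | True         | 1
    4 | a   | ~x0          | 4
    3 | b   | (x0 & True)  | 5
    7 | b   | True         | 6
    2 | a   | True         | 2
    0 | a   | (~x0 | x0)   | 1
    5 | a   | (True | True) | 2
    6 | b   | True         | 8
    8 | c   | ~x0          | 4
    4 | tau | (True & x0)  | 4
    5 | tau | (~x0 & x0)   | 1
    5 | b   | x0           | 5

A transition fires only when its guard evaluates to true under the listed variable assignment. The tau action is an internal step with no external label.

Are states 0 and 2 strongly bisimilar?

Compute ~ classes (split until stable):
  round 0: {{0,1,2,3,4,5,6,7,8}}
  round 1: {{0,2,4,5},{1,3},{6},{7},{8}}
  round 2: {{0},{1,3},{2,4,5},{6},{7},{8}}
Fixed point at round 3; 6 class(es).
[0]={0}  [2]={2,4,5}

Answer: NOT BISIMILAR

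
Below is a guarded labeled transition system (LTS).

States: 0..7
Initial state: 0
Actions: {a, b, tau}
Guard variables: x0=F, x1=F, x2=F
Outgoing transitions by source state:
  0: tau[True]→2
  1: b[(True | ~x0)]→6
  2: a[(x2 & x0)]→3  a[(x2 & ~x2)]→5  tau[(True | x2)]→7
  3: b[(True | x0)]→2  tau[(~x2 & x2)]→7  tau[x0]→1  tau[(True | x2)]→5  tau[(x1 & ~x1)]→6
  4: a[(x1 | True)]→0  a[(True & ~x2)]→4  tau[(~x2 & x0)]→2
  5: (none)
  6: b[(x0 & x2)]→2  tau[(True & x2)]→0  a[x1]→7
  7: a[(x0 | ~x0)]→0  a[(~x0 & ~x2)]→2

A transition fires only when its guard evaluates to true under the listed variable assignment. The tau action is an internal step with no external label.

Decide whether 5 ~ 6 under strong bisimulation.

Refine partition for ~:
  π0 = {{0,1,2,3,4,5,6,7}}
  π1 = {{0,2},{1},{3},{4,7},{5,6}}
  π2 = {{0},{1},{2},{3},{4},{5,6},{7}}
Fixed point at round 3; 7 class(es).
[5]={5,6}  [6]={5,6}

Answer: BISIMILAR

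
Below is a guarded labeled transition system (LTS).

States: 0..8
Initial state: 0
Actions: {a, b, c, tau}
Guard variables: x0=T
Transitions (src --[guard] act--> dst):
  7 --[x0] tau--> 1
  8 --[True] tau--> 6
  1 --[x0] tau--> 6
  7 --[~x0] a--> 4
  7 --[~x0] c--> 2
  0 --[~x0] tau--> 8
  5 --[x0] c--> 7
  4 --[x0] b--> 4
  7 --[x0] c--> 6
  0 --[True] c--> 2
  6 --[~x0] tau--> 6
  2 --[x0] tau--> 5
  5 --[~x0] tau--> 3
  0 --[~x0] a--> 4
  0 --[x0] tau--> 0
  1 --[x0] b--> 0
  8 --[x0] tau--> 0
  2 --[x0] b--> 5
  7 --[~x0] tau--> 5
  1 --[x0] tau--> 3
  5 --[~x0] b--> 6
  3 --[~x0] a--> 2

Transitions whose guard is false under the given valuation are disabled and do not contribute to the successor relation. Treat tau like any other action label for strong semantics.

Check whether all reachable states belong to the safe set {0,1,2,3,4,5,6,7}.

Inv-set: {0,1,2,3,4,5,6,7}
Reachable = {0,1,2,3,5,6,7}
  0: ✓
  1: ✓
  2: ✓
  3: ✓
  5: ✓
  6: ✓
  7: ✓

Answer: INVARIANT HOLDS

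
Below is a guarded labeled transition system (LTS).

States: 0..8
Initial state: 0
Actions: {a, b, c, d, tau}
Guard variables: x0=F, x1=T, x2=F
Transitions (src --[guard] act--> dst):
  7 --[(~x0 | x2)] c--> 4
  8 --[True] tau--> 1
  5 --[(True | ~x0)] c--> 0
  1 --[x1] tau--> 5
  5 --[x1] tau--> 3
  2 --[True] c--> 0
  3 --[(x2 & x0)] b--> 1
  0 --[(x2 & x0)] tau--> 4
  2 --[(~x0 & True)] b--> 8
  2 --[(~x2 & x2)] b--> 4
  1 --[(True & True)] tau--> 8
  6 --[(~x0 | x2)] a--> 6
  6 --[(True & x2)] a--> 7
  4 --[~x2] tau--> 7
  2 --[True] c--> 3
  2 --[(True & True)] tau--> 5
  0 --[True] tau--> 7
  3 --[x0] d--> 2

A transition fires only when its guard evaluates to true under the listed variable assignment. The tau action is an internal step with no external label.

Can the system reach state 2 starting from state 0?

Answer: UNREACHABLE

Analysis:
After dropping false guards: 13 live edges.
Layer 0: {0}
Layer 1: {7}  now seen {0,7}
Layer 2: {4}  now seen {0,4,7}
Reachable = {0,4,7}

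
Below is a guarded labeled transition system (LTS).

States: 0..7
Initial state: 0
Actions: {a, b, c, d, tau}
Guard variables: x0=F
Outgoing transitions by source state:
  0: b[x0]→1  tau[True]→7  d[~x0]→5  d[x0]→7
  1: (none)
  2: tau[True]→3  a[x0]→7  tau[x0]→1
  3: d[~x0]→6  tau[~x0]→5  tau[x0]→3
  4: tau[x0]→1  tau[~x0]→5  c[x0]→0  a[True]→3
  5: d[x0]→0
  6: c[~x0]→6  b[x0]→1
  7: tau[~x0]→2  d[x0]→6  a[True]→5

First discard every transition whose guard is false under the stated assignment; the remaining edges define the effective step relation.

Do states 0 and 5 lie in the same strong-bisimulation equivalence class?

Answer: NOT BISIMILAR

Working:
Bisimulation quotient by refinement:
  P[0] = {{0,1,2,3,4,5,6,7}}
  P[1] = {{0,3},{1,5},{2},{4,7},{6}}
  P[2] = {{0},{1,5},{2},{3},{4},{6},{7}}
Fixed point at round 3; 7 class(es).
0∈{0}, 5∈{1,5}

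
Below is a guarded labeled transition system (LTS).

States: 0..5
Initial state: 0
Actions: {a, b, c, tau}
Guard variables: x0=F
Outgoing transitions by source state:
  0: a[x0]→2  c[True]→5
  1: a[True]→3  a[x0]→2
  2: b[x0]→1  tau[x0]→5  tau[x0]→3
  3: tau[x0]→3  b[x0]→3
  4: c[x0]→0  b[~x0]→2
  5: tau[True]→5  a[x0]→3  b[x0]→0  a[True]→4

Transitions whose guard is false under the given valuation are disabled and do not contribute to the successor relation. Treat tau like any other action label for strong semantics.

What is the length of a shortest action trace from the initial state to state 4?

Layered search for 4:
  L0 = {0}
  L1 = {5}
  L2 = {4}
first hit 4 at d=2 via c·a

Answer: 2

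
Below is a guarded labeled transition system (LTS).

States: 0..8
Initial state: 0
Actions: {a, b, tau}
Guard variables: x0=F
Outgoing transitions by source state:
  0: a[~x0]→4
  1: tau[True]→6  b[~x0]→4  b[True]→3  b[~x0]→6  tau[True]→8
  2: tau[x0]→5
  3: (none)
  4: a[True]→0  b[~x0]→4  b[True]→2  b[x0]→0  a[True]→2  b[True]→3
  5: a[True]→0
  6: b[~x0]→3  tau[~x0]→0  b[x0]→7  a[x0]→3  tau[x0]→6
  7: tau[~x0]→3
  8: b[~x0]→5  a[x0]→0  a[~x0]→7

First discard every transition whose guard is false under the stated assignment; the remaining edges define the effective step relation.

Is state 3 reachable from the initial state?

After dropping false guards: 17 live edges.
Layer 0: {0}
Layer 1: {4}  cumulative {0,4}
Layer 2: {2,3}  cumulative {0,2,3,4}
Reachable = {0,2,3,4}
Path to 3: a·b

Answer: REACHABLE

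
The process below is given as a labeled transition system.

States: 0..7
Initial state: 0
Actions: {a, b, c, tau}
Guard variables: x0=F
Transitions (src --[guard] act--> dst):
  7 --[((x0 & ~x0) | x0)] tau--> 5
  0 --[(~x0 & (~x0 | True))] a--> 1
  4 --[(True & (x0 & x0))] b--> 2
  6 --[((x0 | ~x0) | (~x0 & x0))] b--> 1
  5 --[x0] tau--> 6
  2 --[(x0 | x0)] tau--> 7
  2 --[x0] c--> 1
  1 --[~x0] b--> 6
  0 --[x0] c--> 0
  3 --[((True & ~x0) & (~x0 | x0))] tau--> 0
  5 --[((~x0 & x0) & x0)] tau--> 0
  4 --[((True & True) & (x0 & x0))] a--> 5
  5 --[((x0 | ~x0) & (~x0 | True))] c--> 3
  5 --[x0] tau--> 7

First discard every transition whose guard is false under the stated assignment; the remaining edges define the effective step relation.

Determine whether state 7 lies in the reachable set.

After dropping false guards: 5 live edges.
L0 = {0}
L1 = {1}  total {0,1}
L2 = {6}  total {0,1,6}
Reachable = {0,1,6}

Answer: UNREACHABLE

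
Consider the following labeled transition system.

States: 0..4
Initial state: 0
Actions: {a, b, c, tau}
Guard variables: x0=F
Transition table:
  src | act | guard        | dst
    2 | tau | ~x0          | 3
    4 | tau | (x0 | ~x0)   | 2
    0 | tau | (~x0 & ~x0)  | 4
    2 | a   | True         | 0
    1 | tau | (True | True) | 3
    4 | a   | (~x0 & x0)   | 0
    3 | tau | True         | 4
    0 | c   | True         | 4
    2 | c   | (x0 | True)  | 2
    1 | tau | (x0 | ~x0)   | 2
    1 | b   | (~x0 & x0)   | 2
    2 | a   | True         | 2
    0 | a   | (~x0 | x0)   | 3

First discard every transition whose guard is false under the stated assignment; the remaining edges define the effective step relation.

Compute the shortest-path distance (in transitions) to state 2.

Answer: 2

Trace:
BFS to 2:
  depth 0: {0}
  depth 1: {3,4}
  depth 2: {2}
2 enters at depth 2; path c·tau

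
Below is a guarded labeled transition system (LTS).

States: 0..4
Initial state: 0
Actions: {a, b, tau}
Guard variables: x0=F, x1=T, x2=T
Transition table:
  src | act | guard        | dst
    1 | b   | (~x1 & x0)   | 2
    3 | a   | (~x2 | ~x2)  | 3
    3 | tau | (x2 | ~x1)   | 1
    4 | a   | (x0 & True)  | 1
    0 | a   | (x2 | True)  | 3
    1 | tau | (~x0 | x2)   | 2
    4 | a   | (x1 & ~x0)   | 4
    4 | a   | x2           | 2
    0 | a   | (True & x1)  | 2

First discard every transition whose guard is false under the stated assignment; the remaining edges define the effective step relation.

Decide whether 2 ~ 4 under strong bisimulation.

Bisimulation quotient by refinement:
  round 0: {{0,1,2,3,4}}
  round 1: {{0,4},{1,3},{2}}
  round 2: {{0},{1},{2},{3},{4}}
Fixed point at round 3; 5 class(es).
class of 2: {2}; class of 4: {4}

Answer: NOT BISIMILAR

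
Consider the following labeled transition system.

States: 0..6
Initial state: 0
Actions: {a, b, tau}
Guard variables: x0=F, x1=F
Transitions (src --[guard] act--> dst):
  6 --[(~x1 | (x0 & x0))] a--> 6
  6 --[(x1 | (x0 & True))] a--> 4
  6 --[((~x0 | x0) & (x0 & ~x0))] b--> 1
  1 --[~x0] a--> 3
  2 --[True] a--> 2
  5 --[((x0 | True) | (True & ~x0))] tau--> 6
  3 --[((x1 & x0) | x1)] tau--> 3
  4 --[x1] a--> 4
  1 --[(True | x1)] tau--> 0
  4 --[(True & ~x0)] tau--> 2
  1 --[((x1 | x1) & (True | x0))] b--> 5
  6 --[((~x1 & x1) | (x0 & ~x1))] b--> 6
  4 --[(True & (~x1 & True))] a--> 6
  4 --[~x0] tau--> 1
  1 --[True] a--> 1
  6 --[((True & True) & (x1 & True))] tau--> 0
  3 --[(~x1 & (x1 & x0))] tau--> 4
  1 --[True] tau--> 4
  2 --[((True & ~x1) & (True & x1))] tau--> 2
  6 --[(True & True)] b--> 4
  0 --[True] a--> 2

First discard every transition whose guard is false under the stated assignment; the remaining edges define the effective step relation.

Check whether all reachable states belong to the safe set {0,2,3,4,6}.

Safe = {0,2,3,4,6}
R = {0,2}
  0: safe
  2: safe

Answer: INVARIANT HOLDS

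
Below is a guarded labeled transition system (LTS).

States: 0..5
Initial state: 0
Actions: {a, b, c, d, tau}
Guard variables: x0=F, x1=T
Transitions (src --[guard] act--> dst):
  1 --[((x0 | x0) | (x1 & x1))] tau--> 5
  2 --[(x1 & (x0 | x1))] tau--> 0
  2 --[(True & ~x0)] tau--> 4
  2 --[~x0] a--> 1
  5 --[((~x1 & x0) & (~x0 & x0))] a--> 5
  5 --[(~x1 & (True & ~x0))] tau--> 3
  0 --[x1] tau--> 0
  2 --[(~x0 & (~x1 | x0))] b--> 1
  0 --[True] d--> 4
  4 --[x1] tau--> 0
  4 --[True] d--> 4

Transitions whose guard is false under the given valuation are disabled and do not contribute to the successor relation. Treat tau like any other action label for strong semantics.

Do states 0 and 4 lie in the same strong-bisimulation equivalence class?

Answer: BISIMILAR

Analysis:
Compute ~ classes (split until stable):
  P[0] = {{0,1,2,3,4,5}}
  P[1] = {{0,4},{1},{2},{3,5}}
Fixed point at round 2; 4 class(es).
[0]={0,4}  [4]={0,4}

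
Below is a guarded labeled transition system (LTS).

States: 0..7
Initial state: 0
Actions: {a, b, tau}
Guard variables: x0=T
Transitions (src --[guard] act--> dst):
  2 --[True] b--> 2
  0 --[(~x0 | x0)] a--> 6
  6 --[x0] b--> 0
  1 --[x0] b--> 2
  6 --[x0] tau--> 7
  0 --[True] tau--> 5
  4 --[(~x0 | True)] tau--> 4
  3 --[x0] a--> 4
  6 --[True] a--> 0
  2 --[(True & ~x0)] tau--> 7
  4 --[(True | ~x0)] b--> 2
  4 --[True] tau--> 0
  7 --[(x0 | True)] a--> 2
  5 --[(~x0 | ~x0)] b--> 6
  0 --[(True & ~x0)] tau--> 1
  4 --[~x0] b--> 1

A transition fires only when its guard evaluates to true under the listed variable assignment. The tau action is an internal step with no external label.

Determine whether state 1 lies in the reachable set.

Guard filter leaves 12 enabled edge(s).
depth 0: {0}
depth 1: {5,6}  now seen {0,5,6}
depth 2: {7}  now seen {0,5,6,7}
depth 3: {2}  now seen {0,2,5,6,7}
R = {0,2,5,6,7}

Answer: UNREACHABLE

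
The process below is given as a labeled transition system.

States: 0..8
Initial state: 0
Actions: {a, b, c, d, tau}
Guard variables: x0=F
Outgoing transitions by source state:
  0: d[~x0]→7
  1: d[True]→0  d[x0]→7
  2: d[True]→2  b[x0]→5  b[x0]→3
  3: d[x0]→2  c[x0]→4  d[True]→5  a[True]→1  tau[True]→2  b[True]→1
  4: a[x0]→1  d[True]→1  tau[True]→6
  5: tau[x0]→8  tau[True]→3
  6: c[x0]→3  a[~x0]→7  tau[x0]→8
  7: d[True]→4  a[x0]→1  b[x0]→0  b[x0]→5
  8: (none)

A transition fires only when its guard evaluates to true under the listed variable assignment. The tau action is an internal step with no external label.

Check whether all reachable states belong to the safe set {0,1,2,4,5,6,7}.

Answer: INVARIANT HOLDS

Working:
Allowed set {0,1,2,4,5,6,7}
R = {0,1,4,6,7}
  0: safe
  1: safe
  4: safe
  6: safe
  7: safe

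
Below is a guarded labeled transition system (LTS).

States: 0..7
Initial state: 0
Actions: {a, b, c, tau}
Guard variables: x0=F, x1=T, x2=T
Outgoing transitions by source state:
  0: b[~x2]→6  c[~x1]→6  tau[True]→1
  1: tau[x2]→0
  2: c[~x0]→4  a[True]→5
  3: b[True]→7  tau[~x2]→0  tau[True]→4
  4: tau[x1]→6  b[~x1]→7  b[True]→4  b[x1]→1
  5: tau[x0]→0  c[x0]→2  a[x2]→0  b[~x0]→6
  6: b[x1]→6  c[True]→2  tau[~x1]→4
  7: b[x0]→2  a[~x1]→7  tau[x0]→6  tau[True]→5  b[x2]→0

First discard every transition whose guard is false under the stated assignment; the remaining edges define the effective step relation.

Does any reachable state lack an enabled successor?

Reach set: {0,1}
  0: tau→1  [1 exit(s)]
  1: tau→0  [1 exit(s)]

Answer: DEADLOCK-FREE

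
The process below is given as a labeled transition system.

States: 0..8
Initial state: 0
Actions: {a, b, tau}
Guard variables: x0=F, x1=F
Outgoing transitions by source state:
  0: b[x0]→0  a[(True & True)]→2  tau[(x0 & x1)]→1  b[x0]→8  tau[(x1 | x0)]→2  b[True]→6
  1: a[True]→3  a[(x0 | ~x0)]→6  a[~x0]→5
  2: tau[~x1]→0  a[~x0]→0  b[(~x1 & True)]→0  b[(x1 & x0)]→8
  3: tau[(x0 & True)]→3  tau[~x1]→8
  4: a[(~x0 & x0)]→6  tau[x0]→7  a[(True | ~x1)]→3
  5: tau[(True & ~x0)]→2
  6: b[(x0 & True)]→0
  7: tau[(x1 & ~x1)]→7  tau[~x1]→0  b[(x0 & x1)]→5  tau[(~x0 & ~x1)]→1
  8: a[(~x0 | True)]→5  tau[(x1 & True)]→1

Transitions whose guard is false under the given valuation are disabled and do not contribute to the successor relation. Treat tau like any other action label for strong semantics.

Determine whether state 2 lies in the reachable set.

After dropping false guards: 14 live edges.
depth 0: {0}
depth 1: {2,6}  cumulative {0,2,6}
Reach set: {0,2,6}
Path to 2: a

Answer: REACHABLE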